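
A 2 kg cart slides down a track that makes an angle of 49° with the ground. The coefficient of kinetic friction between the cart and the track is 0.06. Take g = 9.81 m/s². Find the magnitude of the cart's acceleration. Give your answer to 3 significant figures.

7.02 m/s²

Resolving the weight along the incline: the component pulling the cart down the slope is mg sin 49° = 2 × 9.81 × 0.7547 = 14.807 N, and the normal force is N = mg cos 49° = 2 × 9.81 × 0.6561 = 12.873 N.
Kinetic friction acts up the slope with magnitude f = μN = 0.06 × 12.873 = 0.772 N.
Net force along the incline is 14.807 − 0.772 = 14.035 N, so a = 14.035 / 2 = 7.0175 m/s².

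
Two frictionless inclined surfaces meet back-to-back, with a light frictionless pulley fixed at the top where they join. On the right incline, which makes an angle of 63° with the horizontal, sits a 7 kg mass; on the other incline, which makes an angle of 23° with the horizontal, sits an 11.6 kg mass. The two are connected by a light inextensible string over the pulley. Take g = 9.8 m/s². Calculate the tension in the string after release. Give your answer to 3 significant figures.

54.8 N

Resolve each weight along its own incline: the 7 kg mass has component 7 × 9.8 × sin 63° = 61.123 N down its slope, and the 11.6 kg mass has 11.6 × 9.8 × sin 23° = 44.418 N down its slope.
The 7 kg side's 61.123 N exceeds the other side's 44.418 N, so that mass slides down and the 11.6 kg mass slides up. Taking that direction as positive, Newton's second law for the whole system gives 61.123 − 44.418 = (7 + 11.6) a, so a = 16.705 / 18.6 = 0.8981 m/s².
For the 11.6 kg mass (up-slope positive): T − 44.418 = 11.6 × 0.8981, so T = 54.836 N.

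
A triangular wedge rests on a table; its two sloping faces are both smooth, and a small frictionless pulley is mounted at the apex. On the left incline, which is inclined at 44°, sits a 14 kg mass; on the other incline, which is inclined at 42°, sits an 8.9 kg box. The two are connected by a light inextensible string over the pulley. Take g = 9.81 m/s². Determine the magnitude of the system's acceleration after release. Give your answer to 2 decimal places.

1.61 m/s²

Resolve each weight along its own incline: the 14 kg mass has component 14 × 9.81 × sin 44° = 95.404 N down its slope, and the 8.9 kg mass has 8.9 × 9.81 × sin 42° = 58.421 N down its slope.
The 14 kg side's 95.404 N exceeds the other side's 58.421 N, so that mass slides down and the 8.9 kg mass slides up. Taking that direction as positive, Newton's second law for the whole system gives 95.404 − 58.421 = (14 + 8.9) a, so a = 36.983 / 22.9 = 1.6150 m/s².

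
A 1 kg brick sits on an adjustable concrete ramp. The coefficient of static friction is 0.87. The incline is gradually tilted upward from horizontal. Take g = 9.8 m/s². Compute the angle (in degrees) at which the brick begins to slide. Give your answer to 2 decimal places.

41.02°

At the threshold of sliding, static friction is at its maximum μ_s N and exactly balances the weight component along the incline: mg sin θ = μ_s mg cos θ.
Hence tan θ = μ_s = 0.87, so θ = arctan(0.87) = 41.0233°.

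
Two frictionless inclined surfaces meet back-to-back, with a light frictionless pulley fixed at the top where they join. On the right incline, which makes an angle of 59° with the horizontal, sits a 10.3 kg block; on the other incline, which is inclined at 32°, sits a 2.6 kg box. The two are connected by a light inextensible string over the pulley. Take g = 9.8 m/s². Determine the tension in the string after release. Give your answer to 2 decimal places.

28.22 N

Resolve each weight along its own incline: the 10.3 kg mass has component 10.3 × 9.8 × sin 59° = 86.522 N down its slope, and the 2.6 kg mass has 2.6 × 9.8 × sin 32° = 13.502 N down its slope.
The 10.3 kg side's 86.522 N exceeds the other side's 13.502 N, so that mass slides down and the 2.6 kg mass slides up. Taking that direction as positive, Newton's second law for the whole system gives 86.522 − 13.502 = (10.3 + 2.6) a, so a = 73.020 / 12.9 = 5.6605 m/s².
For the 2.6 kg mass (up-slope positive): T − 13.502 = 2.6 × 5.6605, so T = 28.219 N.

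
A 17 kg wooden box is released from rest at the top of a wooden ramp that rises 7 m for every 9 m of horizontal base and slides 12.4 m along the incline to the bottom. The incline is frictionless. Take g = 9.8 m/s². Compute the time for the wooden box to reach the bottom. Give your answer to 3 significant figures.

2.03 s

The weight component along the incline is mg sin 37.87° = 102.283 N and the normal force is N = mg cos 37.87° = 131.506 N.
With no friction, a = g sin 37.87° = 6.0166 m/s².
Starting from rest, L = ½at², so t = √(2L/a) = √(2 × 12.4 / 6.0166) = 2.0303 s.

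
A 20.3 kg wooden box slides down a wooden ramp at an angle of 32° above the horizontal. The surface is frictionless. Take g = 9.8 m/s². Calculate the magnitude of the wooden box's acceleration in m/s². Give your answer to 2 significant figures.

Resolving the weight along the incline: the component pulling the wooden box down the slope is mg sin 32° = 20.3 × 9.8 × 0.5299 = 105.418 N, and the normal force is N = mg cos 32° = 20.3 × 9.8 × 0.8480 = 168.701 N.
With no friction the net force along the incline is 105.418 N, so a = g sin 32° = 105.418 / 20.3 = 5.1930 m/s².

5.2 m/s²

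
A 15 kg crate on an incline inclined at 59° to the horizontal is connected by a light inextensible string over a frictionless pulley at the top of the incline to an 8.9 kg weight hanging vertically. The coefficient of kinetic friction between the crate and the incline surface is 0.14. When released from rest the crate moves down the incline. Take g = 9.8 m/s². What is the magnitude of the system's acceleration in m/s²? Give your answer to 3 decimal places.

For the crate on the incline: the weight component along the slope is m₁g sin 59° = 15 × 9.8 × 0.8572 = 126.008 N and the normal force is N = m₁g cos 59° = 75.711 N.
Kinetic friction opposes the crate's motion down the incline: f = μN = 0.14 × 75.711 = 10.600 N acting up the slope.
Newton's second law for the crate (down-slope positive): 126.008 − 10.600 − T = 15 a. For the hanging weight (upward positive): T − 8.9 × 9.8 = 8.9 a.
Adding the two equations eliminates T: 28.188 = 23.9 a, so a = 1.1794 m/s².

1.179 m/s²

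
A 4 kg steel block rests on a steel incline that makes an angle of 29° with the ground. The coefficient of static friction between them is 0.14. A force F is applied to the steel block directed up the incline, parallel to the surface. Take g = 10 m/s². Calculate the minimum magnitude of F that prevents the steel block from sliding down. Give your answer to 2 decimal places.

The normal force is N = mg cos 29° = 34.985 N. With F at its minimum the steel block is on the verge of sliding down, so static friction is at its maximum μ_s N = 0.14 × 34.985 = 4.898 N and acts up the slope.
Equilibrium along the incline: F + μ_s N = mg sin 29°, so F = 19.392 − 4.898 = 14.494 N.

14.49 N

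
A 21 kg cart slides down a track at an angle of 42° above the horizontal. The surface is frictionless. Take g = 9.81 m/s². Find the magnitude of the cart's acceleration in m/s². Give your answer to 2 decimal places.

6.56 m/s²

Resolving the weight along the incline: the component pulling the cart down the slope is mg sin 42° = 21 × 9.81 × 0.6691 = 137.841 N, and the normal force is N = mg cos 42° = 21 × 9.81 × 0.7431 = 153.086 N.
With no friction the net force along the incline is 137.841 N, so a = g sin 42° = 137.841 / 21 = 6.5639 m/s².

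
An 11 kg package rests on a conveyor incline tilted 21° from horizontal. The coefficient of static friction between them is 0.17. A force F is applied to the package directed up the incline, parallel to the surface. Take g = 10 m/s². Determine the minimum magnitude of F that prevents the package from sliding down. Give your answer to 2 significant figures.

22 N

The normal force is N = mg cos 21° = 102.694 N. With F at its minimum the package is on the verge of sliding down, so static friction is at its maximum μ_s N = 0.17 × 102.694 = 17.458 N and acts up the slope.
Equilibrium along the incline: F + μ_s N = mg sin 21°, so F = 39.420 − 17.458 = 21.962 N.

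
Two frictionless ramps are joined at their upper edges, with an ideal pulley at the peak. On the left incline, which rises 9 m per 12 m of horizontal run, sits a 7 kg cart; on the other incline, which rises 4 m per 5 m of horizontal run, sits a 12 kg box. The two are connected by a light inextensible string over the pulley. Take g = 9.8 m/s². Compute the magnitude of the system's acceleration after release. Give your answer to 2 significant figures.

Resolve each weight along its own incline: the 7 kg mass has component 7 × 9.8 × sin 36.87° = 41.160 N down its slope, and the 12 kg mass has 12 × 9.8 × sin 38.66° = 73.464 N down its slope.
The 12 kg side's 73.464 N exceeds the other side's 41.160 N, so that mass slides down and the 7 kg mass slides up. Taking that direction as positive, Newton's second law for the whole system gives 73.464 − 41.160 = (7 + 12) a, so a = 32.304 / 19 = 1.7002 m/s².

1.7 m/s²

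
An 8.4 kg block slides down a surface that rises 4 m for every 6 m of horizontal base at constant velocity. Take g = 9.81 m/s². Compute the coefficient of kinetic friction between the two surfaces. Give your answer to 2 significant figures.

0.67

At constant velocity the net force along the incline is zero: mg sin 33.69° = μ mg cos 33.69°.
So μ = tan 33.69° = 0.5547 / 0.8321 = 0.6666.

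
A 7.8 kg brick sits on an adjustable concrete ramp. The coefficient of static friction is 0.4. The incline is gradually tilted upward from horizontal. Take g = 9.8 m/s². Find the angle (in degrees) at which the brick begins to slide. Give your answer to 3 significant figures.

At the threshold of sliding, static friction is at its maximum μ_s N and exactly balances the weight component along the incline: mg sin θ = μ_s mg cos θ.
Hence tan θ = μ_s = 0.4, so θ = arctan(0.4) = 21.8014°.

21.8°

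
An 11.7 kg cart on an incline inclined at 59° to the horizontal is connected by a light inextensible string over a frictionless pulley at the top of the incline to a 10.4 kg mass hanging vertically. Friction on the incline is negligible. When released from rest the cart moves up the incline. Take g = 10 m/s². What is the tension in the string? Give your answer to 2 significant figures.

For the cart on the incline: the weight component along the slope is m₁g sin 59° = 11.7 × 10 × 0.8572 = 100.292 N and the normal force is N = m₁g cos 59° = 60.259 N.
Newton's second law for the cart (up-slope positive): T − 100.292 = 11.7 a. For the hanging mass (downward positive): 10.4 × 10 − T = 10.4 a.
Adding the two equations eliminates T: 3.708 = 22.1 a, so a = 0.1678 m/s².
Then from the hanging mass's equation, T = 10.4 × (10 − 0.1678) = 102.255 N.

100 N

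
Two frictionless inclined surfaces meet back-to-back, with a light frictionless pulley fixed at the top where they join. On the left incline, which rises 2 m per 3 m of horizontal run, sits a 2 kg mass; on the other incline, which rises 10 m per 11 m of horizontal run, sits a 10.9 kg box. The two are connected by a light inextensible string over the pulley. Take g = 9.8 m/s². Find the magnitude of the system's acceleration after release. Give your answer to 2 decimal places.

Resolve each weight along its own incline: the 2 kg mass has component 2 × 9.8 × sin 33.69° = 10.872 N down its slope, and the 10.9 kg mass has 10.9 × 9.8 × sin 42.27° = 71.855 N down its slope.
The 10.9 kg side's 71.855 N exceeds the other side's 10.872 N, so that mass slides down and the 2 kg mass slides up. Taking that direction as positive, Newton's second law for the whole system gives 71.855 − 10.872 = (2 + 10.9) a, so a = 60.983 / 12.9 = 4.7274 m/s².

4.73 m/s²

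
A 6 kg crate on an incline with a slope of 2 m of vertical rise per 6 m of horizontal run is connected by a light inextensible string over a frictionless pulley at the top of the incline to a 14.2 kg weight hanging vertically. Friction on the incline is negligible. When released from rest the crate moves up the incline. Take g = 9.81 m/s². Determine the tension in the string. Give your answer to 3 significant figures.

For the crate on the incline: the weight component along the slope is m₁g sin 18.43° = 6 × 9.81 × 0.3162 = 18.612 N and the normal force is N = m₁g cos 18.43° = 55.839 N.
Newton's second law for the crate (up-slope positive): T − 18.612 = 6 a. For the hanging weight (downward positive): 14.2 × 9.81 − T = 14.2 a.
Adding the two equations eliminates T: 120.690 = 20.2 a, so a = 5.9748 m/s².
Then from the hanging weight's equation, T = 14.2 × (9.81 − 5.9748) = 54.460 N.

54.5 N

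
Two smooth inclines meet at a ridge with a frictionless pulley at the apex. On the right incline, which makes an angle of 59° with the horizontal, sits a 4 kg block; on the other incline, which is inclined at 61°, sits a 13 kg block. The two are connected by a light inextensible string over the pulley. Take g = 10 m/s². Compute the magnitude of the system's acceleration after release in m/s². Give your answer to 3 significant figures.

Resolve each weight along its own incline: the 4 kg mass has component 4 × 10 × sin 59° = 34.287 N down its slope, and the 13 kg mass has 13 × 10 × sin 61° = 113.701 N down its slope.
The 13 kg side's 113.701 N exceeds the other side's 34.287 N, so that mass slides down and the 4 kg mass slides up. Taking that direction as positive, Newton's second law for the whole system gives 113.701 − 34.287 = (4 + 13) a, so a = 79.414 / 17 = 4.6714 m/s².

4.67 m/s²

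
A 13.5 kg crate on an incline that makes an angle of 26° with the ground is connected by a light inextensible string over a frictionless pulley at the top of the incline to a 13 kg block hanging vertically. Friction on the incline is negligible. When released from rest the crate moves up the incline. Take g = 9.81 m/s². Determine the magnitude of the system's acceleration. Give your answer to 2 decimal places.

2.62 m/s²

For the crate on the incline: the weight component along the slope is m₁g sin 26° = 13.5 × 9.81 × 0.4384 = 58.060 N and the normal force is N = m₁g cos 26° = 119.032 N.
Newton's second law for the crate (up-slope positive): T − 58.060 = 13.5 a. For the hanging block (downward positive): 13 × 9.81 − T = 13 a.
Adding the two equations eliminates T: 69.470 = 26.5 a, so a = 2.6215 m/s².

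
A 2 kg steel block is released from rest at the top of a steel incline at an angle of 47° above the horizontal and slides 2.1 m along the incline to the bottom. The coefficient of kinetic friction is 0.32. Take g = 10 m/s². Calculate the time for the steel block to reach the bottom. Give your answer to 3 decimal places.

0.905 s

The weight component along the incline is mg sin 47° = 14.627 N and the normal force is N = mg cos 47° = 13.640 N.
Friction up the slope is f = μN = 0.32 × 13.640 = 4.365 N, so the net downslope force is 14.627 − 4.365 = 10.262 N and a = 10.262 / 2 = 5.1310 m/s².
Starting from rest, L = ½at², so t = √(2L/a) = √(2 × 2.1 / 5.1310) = 0.9047 s.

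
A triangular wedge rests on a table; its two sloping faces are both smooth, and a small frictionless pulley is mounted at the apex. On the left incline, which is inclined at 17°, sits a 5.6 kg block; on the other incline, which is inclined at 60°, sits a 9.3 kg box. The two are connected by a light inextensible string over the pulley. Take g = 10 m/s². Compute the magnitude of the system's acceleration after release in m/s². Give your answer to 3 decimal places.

Resolve each weight along its own incline: the 5.6 kg mass has component 5.6 × 10 × sin 17° = 16.373 N down its slope, and the 9.3 kg mass has 9.3 × 10 × sin 60° = 80.540 N down its slope.
The 9.3 kg side's 80.540 N exceeds the other side's 16.373 N, so that mass slides down and the 5.6 kg mass slides up. Taking that direction as positive, Newton's second law for the whole system gives 80.540 − 16.373 = (5.6 + 9.3) a, so a = 64.167 / 14.9 = 4.3065 m/s².

4.307 m/s²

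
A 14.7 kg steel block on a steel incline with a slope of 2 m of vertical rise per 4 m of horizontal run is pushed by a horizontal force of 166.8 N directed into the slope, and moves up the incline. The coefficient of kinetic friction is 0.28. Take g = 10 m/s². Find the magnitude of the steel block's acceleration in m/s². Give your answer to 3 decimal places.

1.752 m/s²

The horizontal push has components F cos 26.57° = 166.8 × 0.8944 = 149.186 N up the incline and F sin 26.57° = 166.8 × 0.4472 = 74.593 N pressing into the surface.
The normal force is therefore N = mg cos 26.57° + F sin 26.57° = 131.477 + 74.593 = 206.070 N, and kinetic friction down the slope is μN = 0.28 × 206.070 = 57.700 N.
Along the incline: F cos 26.57° − mg sin 26.57° − μN = ma, so 149.186 − 65.738 − 57.700 = 14.7 a, giving a = 1.7516 m/s².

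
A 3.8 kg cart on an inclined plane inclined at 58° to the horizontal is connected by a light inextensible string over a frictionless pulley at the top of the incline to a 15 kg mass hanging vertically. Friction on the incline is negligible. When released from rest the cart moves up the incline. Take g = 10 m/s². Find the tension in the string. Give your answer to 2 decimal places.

For the cart on the incline: the weight component along the slope is m₁g sin 58° = 3.8 × 10 × 0.8480 = 32.224 N and the normal force is N = m₁g cos 58° = 20.137 N.
Newton's second law for the cart (up-slope positive): T − 32.224 = 3.8 a. For the hanging mass (downward positive): 15 × 10 − T = 15 a.
Adding the two equations eliminates T: 117.776 = 18.8 a, so a = 6.2647 m/s².
Then from the hanging mass's equation, T = 15 × (10 − 6.2647) = 56.029 N.

56.03 N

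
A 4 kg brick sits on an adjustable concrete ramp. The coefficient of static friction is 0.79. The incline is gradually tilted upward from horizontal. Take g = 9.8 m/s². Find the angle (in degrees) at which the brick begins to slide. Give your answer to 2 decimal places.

At the threshold of sliding, static friction is at its maximum μ_s N and exactly balances the weight component along the incline: mg sin θ = μ_s mg cos θ.
Hence tan θ = μ_s = 0.79, so θ = arctan(0.79) = 38.3087°.

38.31°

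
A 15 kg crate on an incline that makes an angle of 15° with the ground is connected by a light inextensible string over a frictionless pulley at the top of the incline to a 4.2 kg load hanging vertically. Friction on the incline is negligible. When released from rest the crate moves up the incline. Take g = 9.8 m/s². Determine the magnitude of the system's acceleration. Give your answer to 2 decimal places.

0.16 m/s²

For the crate on the incline: the weight component along the slope is m₁g sin 15° = 15 × 9.8 × 0.2588 = 38.044 N and the normal force is N = m₁g cos 15° = 141.991 N.
Newton's second law for the crate (up-slope positive): T − 38.044 = 15 a. For the hanging load (downward positive): 4.2 × 9.8 − T = 4.2 a.
Adding the two equations eliminates T: 3.116 = 19.2 a, so a = 0.1623 m/s².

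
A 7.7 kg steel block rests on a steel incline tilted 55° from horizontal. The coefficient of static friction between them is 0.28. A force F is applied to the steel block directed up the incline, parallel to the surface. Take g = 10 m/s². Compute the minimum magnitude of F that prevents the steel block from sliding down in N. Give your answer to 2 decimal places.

The normal force is N = mg cos 55° = 44.165 N. With F at its minimum the steel block is on the verge of sliding down, so static friction is at its maximum μ_s N = 0.28 × 44.165 = 12.366 N and acts up the slope.
Equilibrium along the incline: F + μ_s N = mg sin 55°, so F = 63.075 − 12.366 = 50.709 N.

50.71 N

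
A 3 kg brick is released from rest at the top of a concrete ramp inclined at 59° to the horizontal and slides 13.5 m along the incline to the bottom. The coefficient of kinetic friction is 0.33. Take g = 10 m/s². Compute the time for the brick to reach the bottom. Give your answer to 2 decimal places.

The weight component along the incline is mg sin 59° = 25.715 N and the normal force is N = mg cos 59° = 15.451 N.
Friction up the slope is f = μN = 0.33 × 15.451 = 5.099 N, so the net downslope force is 25.715 − 5.099 = 20.616 N and a = 20.616 / 3 = 6.8720 m/s².
Starting from rest, L = ½at², so t = √(2L/a) = √(2 × 13.5 / 6.8720) = 1.9822 s.

1.98 s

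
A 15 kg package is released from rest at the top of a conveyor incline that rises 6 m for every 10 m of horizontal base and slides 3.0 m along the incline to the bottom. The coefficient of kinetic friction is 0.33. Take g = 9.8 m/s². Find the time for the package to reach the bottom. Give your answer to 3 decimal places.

1.626 s

The weight component along the incline is mg sin 30.96° = 75.631 N and the normal force is N = mg cos 30.96° = 126.051 N.
Friction up the slope is f = μN = 0.33 × 126.051 = 41.597 N, so the net downslope force is 75.631 − 41.597 = 34.034 N and a = 34.034 / 15 = 2.2689 m/s².
Starting from rest, L = ½at², so t = √(2L/a) = √(2 × 3.0 / 2.2689) = 1.6262 s.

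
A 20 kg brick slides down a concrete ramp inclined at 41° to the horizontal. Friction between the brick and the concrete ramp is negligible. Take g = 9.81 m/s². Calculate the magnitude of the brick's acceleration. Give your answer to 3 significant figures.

6.44 m/s²

Resolving the weight along the incline: the component pulling the brick down the slope is mg sin 41° = 20 × 9.81 × 0.6561 = 128.727 N, and the normal force is N = mg cos 41° = 20 × 9.81 × 0.7547 = 148.072 N.
With no friction the net force along the incline is 128.727 N, so a = g sin 41° = 128.727 / 20 = 6.4364 m/s².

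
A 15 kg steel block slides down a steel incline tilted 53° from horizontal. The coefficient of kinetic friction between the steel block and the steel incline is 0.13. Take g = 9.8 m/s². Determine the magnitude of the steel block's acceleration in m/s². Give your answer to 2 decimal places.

7.06 m/s²

Resolving the weight along the incline: the component pulling the steel block down the slope is mg sin 53° = 15 × 9.8 × 0.7986 = 117.394 N, and the normal force is N = mg cos 53° = 15 × 9.8 × 0.6018 = 88.465 N.
Kinetic friction acts up the slope with magnitude f = μN = 0.13 × 88.465 = 11.500 N.
Net force along the incline is 117.394 − 11.500 = 105.894 N, so a = 105.894 / 15 = 7.0596 m/s².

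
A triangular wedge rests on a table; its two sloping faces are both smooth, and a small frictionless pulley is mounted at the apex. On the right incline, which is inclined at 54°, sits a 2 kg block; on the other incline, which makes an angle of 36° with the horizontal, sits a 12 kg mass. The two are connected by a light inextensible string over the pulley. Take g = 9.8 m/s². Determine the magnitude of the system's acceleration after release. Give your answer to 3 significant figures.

3.80 m/s²

Resolve each weight along its own incline: the 2 kg mass has component 2 × 9.8 × sin 54° = 15.857 N down its slope, and the 12 kg mass has 12 × 9.8 × sin 36° = 69.124 N down its slope.
The 12 kg side's 69.124 N exceeds the other side's 15.857 N, so that mass slides down and the 2 kg mass slides up. Taking that direction as positive, Newton's second law for the whole system gives 69.124 − 15.857 = (2 + 12) a, so a = 53.267 / 14 = 3.8048 m/s².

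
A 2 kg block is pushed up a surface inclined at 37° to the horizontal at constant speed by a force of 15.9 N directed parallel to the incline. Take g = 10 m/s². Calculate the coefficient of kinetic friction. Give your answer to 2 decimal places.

0.24

At constant speed ΣF = 0 along the incline. The applied 15.9 N acts up the slope; the weight component mg sin 37° = 12.036 N and kinetic friction μN both act down the slope.
So 15.9 = 12.036 + μ × 15.973, giving μ = (15.9 − 12.036) / 15.973 = 0.2419.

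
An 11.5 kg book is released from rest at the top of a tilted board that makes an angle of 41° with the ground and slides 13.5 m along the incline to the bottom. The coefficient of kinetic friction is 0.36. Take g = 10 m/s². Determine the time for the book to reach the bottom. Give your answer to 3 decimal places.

The weight component along the incline is mg sin 41° = 75.447 N and the normal force is N = mg cos 41° = 86.792 N.
Friction up the slope is f = μN = 0.36 × 86.792 = 31.245 N, so the net downslope force is 75.447 − 31.245 = 44.202 N and a = 44.202 / 11.5 = 3.8437 m/s².
Starting from rest, L = ½at², so t = √(2L/a) = √(2 × 13.5 / 3.8437) = 2.6504 s.

2.650 s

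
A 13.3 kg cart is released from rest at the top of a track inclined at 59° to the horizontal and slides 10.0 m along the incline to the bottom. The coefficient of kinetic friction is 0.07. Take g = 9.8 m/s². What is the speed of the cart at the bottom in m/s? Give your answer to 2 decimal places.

The weight component along the incline is mg sin 59° = 111.723 N and the normal force is N = mg cos 59° = 67.130 N.
Friction up the slope is f = μN = 0.07 × 67.130 = 4.699 N, so the net downslope force is 111.723 − 4.699 = 107.024 N and a = 107.024 / 13.3 = 8.0469 m/s².
Starting from rest over a distance of 10.0 m, v² = 2aL = 2 × 8.0469 × 10.0 = 160.9380, so v = 12.6861 m/s.

12.69 m/s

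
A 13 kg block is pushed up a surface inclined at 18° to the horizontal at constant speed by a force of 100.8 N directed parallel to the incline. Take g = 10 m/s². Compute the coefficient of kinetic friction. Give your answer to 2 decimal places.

At constant speed ΣF = 0 along the incline. The applied 100.8 N acts up the slope; the weight component mg sin 18° = 40.172 N and kinetic friction μN both act down the slope.
So 100.8 = 40.172 + μ × 123.637, giving μ = (100.8 − 40.172) / 123.637 = 0.4904.

0.49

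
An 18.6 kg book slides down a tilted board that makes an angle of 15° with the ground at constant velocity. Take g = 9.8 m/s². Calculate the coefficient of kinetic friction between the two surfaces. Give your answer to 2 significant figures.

0.27

At constant velocity the net force along the incline is zero: mg sin 15° = μ mg cos 15°.
So μ = tan 15° = 0.2588 / 0.9659 = 0.2679.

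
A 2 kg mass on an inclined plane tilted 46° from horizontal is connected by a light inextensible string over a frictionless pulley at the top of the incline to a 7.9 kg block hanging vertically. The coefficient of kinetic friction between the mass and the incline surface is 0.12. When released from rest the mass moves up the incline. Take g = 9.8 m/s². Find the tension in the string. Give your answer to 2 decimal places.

For the mass on the incline: the weight component along the slope is m₁g sin 46° = 2 × 9.8 × 0.7193 = 14.098 N and the normal force is N = m₁g cos 46° = 13.615 N.
Kinetic friction opposes the mass's motion up the incline: f = μN = 0.12 × 13.615 = 1.634 N acting down the slope.
Newton's second law for the mass (up-slope positive): T − 14.098 − 1.634 = 2 a. For the hanging block (downward positive): 7.9 × 9.8 − T = 7.9 a.
Adding the two equations eliminates T: 61.688 = 9.9 a, so a = 6.2311 m/s².
Then from the hanging block's equation, T = 7.9 × (9.8 − 6.2311) = 28.194 N.

28.19 N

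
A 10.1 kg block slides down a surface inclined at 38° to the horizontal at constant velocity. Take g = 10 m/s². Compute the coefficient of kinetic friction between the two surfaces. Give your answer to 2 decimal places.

0.78

At constant velocity the net force along the incline is zero: mg sin 38° = μ mg cos 38°.
So μ = tan 38° = 0.6157 / 0.7880 = 0.7813.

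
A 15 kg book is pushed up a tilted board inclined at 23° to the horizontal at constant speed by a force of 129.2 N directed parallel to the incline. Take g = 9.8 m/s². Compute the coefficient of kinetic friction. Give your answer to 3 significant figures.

0.530

At constant speed ΣF = 0 along the incline. The applied 129.2 N acts up the slope; the weight component mg sin 23° = 57.437 N and kinetic friction μN both act down the slope.
So 129.2 = 57.437 + μ × 135.314, giving μ = (129.2 − 57.437) / 135.314 = 0.5303.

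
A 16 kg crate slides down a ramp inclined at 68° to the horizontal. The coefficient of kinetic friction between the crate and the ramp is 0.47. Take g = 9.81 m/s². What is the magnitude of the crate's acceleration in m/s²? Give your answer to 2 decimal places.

Resolving the weight along the incline: the component pulling the crate down the slope is mg sin 68° = 16 × 9.81 × 0.9272 = 145.533 N, and the normal force is N = mg cos 68° = 16 × 9.81 × 0.3746 = 58.797 N.
Kinetic friction acts up the slope with magnitude f = μN = 0.47 × 58.797 = 27.635 N.
Net force along the incline is 145.533 − 27.635 = 117.898 N, so a = 117.898 / 16 = 7.3686 m/s².

7.37 m/s²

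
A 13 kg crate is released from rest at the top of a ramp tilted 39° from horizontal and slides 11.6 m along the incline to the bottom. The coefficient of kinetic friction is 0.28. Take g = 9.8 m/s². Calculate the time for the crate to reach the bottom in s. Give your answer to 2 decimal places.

2.40 s

The weight component along the incline is mg sin 39° = 80.175 N and the normal force is N = mg cos 39° = 99.008 N.
Friction up the slope is f = μN = 0.28 × 99.008 = 27.722 N, so the net downslope force is 80.175 − 27.722 = 52.453 N and a = 52.453 / 13 = 4.0348 m/s².
Starting from rest, L = ½at², so t = √(2L/a) = √(2 × 11.6 / 4.0348) = 2.3979 s.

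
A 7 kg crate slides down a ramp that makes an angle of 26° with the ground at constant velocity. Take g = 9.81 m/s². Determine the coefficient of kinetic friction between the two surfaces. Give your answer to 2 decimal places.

At constant velocity the net force along the incline is zero: mg sin 26° = μ mg cos 26°.
So μ = tan 26° = 0.4384 / 0.8988 = 0.4878.

0.49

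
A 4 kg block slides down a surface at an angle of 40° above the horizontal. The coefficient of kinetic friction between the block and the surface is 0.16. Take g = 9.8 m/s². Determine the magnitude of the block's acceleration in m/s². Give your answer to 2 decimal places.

Resolving the weight along the incline: the component pulling the block down the slope is mg sin 40° = 4 × 9.8 × 0.6428 = 25.198 N, and the normal force is N = mg cos 40° = 4 × 9.8 × 0.7660 = 30.027 N.
Kinetic friction acts up the slope with magnitude f = μN = 0.16 × 30.027 = 4.804 N.
Net force along the incline is 25.198 − 4.804 = 20.394 N, so a = 20.394 / 4 = 5.0985 m/s².

5.10 m/s²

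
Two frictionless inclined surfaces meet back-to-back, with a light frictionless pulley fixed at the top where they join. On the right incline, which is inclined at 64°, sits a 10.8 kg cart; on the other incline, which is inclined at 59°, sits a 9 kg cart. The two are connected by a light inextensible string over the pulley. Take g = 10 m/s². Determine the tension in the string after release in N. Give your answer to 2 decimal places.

86.20 N

Resolve each weight along its own incline: the 10.8 kg mass has component 10.8 × 10 × sin 64° = 97.070 N down its slope, and the 9 kg mass has 9 × 10 × sin 59° = 77.145 N down its slope.
The 10.8 kg side's 97.070 N exceeds the other side's 77.145 N, so that mass slides down and the 9 kg mass slides up. Taking that direction as positive, Newton's second law for the whole system gives 97.070 − 77.145 = (10.8 + 9) a, so a = 19.925 / 19.8 = 1.0063 m/s².
For the 9 kg mass (up-slope positive): T − 77.145 = 9 × 1.0063, so T = 86.202 N.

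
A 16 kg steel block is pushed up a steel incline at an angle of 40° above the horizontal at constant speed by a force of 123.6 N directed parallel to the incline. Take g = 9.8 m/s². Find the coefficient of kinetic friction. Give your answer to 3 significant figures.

At constant speed ΣF = 0 along the incline. The applied 123.6 N acts up the slope; the weight component mg sin 40° = 100.789 N and kinetic friction μN both act down the slope.
So 123.6 = 100.789 + μ × 120.116, giving μ = (123.6 − 100.789) / 120.116 = 0.1899.

0.190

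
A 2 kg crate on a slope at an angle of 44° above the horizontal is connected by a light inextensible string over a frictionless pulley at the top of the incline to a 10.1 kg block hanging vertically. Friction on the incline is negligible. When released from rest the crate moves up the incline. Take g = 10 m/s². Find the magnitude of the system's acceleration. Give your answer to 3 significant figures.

For the crate on the incline: the weight component along the slope is m₁g sin 44° = 2 × 10 × 0.6947 = 13.894 N and the normal force is N = m₁g cos 44° = 14.387 N.
Newton's second law for the crate (up-slope positive): T − 13.894 = 2 a. For the hanging block (downward positive): 10.1 × 10 − T = 10.1 a.
Adding the two equations eliminates T: 87.106 = 12.1 a, so a = 7.1988 m/s².

7.20 m/s²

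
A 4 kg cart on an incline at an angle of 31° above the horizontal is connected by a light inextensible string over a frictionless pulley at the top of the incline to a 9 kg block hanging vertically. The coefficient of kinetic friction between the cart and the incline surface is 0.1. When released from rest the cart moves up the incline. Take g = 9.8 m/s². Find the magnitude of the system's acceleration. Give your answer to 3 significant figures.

4.97 m/s²

For the cart on the incline: the weight component along the slope is m₁g sin 31° = 4 × 9.8 × 0.5150 = 20.188 N and the normal force is N = m₁g cos 31° = 33.601 N.
Kinetic friction opposes the cart's motion up the incline: f = μN = 0.1 × 33.601 = 3.360 N acting down the slope.
Newton's second law for the cart (up-slope positive): T − 20.188 − 3.360 = 4 a. For the hanging block (downward positive): 9 × 9.8 − T = 9 a.
Adding the two equations eliminates T: 64.652 = 13 a, so a = 4.9732 m/s².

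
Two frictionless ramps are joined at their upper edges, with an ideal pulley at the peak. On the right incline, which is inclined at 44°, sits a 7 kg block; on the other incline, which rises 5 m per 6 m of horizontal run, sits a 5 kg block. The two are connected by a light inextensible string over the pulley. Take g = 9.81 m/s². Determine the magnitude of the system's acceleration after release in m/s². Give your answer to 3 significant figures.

1.36 m/s²

Resolve each weight along its own incline: the 7 kg mass has component 7 × 9.81 × sin 44° = 47.702 N down its slope, and the 5 kg mass has 5 × 9.81 × sin 39.81° = 31.401 N down its slope.
The 7 kg side's 47.702 N exceeds the other side's 31.401 N, so that mass slides down and the 5 kg mass slides up. Taking that direction as positive, Newton's second law for the whole system gives 47.702 − 31.401 = (7 + 5) a, so a = 16.301 / 12 = 1.3584 m/s².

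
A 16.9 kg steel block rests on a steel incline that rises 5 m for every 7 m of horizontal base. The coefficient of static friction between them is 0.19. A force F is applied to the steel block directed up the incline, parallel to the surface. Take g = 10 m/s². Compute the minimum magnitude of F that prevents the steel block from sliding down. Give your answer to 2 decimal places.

The normal force is N = mg cos 35.54° = 137.521 N. With F at its minimum the steel block is on the verge of sliding down, so static friction is at its maximum μ_s N = 0.19 × 137.521 = 26.129 N and acts up the slope.
Equilibrium along the incline: F + μ_s N = mg sin 35.54°, so F = 98.229 − 26.129 = 72.100 N.

72.10 N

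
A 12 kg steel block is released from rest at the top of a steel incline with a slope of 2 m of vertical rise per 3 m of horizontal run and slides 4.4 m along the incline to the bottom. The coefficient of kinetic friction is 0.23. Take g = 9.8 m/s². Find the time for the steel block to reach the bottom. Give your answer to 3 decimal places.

The weight component along the incline is mg sin 33.69° = 65.233 N and the normal force is N = mg cos 33.69° = 97.849 N.
Friction up the slope is f = μN = 0.23 × 97.849 = 22.505 N, so the net downslope force is 65.233 − 22.505 = 42.728 N and a = 42.728 / 12 = 3.5607 m/s².
Starting from rest, L = ½at², so t = √(2L/a) = √(2 × 4.4 / 3.5607) = 1.5721 s.

1.572 s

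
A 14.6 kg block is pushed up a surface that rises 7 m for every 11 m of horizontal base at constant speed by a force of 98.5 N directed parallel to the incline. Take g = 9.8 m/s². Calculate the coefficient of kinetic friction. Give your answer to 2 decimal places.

At constant speed ΣF = 0 along the incline. The applied 98.5 N acts up the slope; the weight component mg sin 32.47° = 76.816 N and kinetic friction μN both act down the slope.
So 98.5 = 76.816 + μ × 120.711, giving μ = (98.5 − 76.816) / 120.711 = 0.1796.

0.18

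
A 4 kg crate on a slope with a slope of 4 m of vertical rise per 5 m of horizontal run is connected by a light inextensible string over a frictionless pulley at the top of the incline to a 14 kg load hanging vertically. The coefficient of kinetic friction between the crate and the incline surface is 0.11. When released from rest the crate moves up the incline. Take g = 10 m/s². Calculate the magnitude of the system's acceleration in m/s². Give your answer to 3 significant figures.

6.20 m/s²

For the crate on the incline: the weight component along the slope is m₁g sin 38.66° = 4 × 10 × 0.6247 = 24.988 N and the normal force is N = m₁g cos 38.66° = 31.235 N.
Kinetic friction opposes the crate's motion up the incline: f = μN = 0.11 × 31.235 = 3.436 N acting down the slope.
Newton's second law for the crate (up-slope positive): T − 24.988 − 3.436 = 4 a. For the hanging load (downward positive): 14 × 10 − T = 14 a.
Adding the two equations eliminates T: 111.576 = 18 a, so a = 6.1987 m/s².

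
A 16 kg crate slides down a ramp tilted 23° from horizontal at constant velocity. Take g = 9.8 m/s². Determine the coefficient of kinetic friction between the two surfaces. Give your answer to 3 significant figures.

0.424

At constant velocity the net force along the incline is zero: mg sin 23° = μ mg cos 23°.
So μ = tan 23° = 0.3907 / 0.9205 = 0.4244.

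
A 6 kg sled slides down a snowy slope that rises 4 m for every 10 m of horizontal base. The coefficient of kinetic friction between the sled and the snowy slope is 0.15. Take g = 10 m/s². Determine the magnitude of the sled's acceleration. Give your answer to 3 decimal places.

Resolving the weight along the incline: the component pulling the sled down the slope is mg sin 21.80° = 6 × 10 × 0.3714 = 22.284 N, and the normal force is N = mg cos 21.80° = 6 × 10 × 0.9285 = 55.710 N.
Kinetic friction acts up the slope with magnitude f = μN = 0.15 × 55.710 = 8.357 N.
Net force along the incline is 22.284 − 8.357 = 13.927 N, so a = 13.927 / 6 = 2.3212 m/s².

2.321 m/s²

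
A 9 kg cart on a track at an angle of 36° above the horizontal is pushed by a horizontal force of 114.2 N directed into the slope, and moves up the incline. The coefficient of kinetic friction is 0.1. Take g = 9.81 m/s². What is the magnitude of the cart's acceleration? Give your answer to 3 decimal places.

2.960 m/s²

The horizontal push has components F cos 36° = 114.2 × 0.8090 = 92.388 N up the incline and F sin 36° = 114.2 × 0.5878 = 67.127 N pressing into the surface.
The normal force is therefore N = mg cos 36° + F sin 36° = 71.427 + 67.127 = 138.554 N, and kinetic friction down the slope is μN = 0.1 × 138.554 = 13.855 N.
Along the incline: F cos 36° − mg sin 36° − μN = ma, so 92.388 − 51.897 − 13.855 = 9 a, giving a = 2.9596 m/s².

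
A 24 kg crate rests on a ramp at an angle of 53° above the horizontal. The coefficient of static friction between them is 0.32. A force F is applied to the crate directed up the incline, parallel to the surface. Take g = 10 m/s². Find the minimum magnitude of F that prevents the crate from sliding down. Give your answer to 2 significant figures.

The normal force is N = mg cos 53° = 144.436 N. With F at its minimum the crate is on the verge of sliding down, so static friction is at its maximum μ_s N = 0.32 × 144.436 = 46.220 N and acts up the slope.
Equilibrium along the incline: F + μ_s N = mg sin 53°, so F = 191.673 − 46.220 = 145.453 N.

150 N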